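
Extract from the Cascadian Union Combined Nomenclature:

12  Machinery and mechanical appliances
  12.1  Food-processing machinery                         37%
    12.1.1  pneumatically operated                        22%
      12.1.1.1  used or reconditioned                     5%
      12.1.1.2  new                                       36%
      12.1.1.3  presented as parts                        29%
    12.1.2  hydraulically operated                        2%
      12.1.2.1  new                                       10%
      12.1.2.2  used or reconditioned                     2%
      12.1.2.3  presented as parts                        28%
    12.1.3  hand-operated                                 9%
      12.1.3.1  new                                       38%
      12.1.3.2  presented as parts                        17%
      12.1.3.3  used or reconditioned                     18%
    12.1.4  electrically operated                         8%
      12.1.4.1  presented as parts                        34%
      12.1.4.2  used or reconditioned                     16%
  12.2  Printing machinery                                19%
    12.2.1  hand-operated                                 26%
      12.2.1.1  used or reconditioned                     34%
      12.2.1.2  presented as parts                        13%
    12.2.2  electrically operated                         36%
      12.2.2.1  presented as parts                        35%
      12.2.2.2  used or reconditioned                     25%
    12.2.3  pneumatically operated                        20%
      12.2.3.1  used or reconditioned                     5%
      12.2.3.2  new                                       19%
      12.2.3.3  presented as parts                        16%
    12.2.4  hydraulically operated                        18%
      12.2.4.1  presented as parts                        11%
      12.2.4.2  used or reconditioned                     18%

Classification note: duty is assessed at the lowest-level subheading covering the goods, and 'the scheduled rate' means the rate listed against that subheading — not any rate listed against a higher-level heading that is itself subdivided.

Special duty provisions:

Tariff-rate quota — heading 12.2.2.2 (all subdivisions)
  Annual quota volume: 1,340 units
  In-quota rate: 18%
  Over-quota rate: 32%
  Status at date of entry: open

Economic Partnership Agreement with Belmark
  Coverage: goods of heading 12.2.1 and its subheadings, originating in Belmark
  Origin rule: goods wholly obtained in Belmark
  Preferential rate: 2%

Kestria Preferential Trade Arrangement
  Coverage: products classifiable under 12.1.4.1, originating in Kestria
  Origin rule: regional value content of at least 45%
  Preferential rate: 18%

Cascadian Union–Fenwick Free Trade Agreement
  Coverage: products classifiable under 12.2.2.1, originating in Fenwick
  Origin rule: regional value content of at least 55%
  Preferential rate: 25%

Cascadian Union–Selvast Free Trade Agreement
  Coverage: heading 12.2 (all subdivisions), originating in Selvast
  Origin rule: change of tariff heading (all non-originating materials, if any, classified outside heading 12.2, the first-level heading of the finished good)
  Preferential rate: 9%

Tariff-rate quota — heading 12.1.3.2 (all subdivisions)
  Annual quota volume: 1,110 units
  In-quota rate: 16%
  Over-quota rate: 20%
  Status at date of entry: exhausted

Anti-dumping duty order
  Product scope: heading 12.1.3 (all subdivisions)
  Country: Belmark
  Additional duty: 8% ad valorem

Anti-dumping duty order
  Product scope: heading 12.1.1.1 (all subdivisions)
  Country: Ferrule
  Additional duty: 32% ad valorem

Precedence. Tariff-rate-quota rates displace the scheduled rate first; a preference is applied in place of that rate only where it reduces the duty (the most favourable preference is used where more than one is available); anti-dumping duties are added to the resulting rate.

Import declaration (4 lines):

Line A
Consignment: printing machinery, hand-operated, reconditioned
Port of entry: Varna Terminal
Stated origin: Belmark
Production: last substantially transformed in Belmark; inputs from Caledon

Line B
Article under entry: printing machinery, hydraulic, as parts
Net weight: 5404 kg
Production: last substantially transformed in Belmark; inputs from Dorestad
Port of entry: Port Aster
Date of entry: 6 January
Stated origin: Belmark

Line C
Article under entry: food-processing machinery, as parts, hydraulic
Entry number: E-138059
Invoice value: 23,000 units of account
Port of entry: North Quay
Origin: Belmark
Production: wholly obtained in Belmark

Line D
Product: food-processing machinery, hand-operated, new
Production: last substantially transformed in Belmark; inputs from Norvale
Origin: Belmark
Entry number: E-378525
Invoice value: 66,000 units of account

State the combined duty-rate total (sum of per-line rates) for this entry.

Line A: printing → 12.2; hand-operated → 12.2.1; reconditioned → 12.2.1.1. Scheduled 34%. Belmark agreement on 12.2.1: not wholly obtained. → 34%.
Line B: printing → 12.2; hydraulic → 12.2.4; as parts → 12.2.4.1. Scheduled 11%. Belmark agreement on 12.2.1: 12.2.4.1 not covered. → 11%.
Line C: food-processing → 12.1; hydraulic → 12.1.2; as parts → 12.1.2.3. Scheduled 28%. Belmark agreement on 12.2.1: 12.1.2.3 not covered. → 28%.
Line D: food-processing → 12.1; hand-operated → 12.1.3; new → 12.1.3.1. Scheduled 38%. Belmark agreement on 12.2.1: 12.1.3.1 not covered; anti-dumping (Belmark, 12.1.3): +8%; total 38% + 8% = 46%. → 46%.
Sum: 34% + 11% + 28% + 46% = 119%.

119%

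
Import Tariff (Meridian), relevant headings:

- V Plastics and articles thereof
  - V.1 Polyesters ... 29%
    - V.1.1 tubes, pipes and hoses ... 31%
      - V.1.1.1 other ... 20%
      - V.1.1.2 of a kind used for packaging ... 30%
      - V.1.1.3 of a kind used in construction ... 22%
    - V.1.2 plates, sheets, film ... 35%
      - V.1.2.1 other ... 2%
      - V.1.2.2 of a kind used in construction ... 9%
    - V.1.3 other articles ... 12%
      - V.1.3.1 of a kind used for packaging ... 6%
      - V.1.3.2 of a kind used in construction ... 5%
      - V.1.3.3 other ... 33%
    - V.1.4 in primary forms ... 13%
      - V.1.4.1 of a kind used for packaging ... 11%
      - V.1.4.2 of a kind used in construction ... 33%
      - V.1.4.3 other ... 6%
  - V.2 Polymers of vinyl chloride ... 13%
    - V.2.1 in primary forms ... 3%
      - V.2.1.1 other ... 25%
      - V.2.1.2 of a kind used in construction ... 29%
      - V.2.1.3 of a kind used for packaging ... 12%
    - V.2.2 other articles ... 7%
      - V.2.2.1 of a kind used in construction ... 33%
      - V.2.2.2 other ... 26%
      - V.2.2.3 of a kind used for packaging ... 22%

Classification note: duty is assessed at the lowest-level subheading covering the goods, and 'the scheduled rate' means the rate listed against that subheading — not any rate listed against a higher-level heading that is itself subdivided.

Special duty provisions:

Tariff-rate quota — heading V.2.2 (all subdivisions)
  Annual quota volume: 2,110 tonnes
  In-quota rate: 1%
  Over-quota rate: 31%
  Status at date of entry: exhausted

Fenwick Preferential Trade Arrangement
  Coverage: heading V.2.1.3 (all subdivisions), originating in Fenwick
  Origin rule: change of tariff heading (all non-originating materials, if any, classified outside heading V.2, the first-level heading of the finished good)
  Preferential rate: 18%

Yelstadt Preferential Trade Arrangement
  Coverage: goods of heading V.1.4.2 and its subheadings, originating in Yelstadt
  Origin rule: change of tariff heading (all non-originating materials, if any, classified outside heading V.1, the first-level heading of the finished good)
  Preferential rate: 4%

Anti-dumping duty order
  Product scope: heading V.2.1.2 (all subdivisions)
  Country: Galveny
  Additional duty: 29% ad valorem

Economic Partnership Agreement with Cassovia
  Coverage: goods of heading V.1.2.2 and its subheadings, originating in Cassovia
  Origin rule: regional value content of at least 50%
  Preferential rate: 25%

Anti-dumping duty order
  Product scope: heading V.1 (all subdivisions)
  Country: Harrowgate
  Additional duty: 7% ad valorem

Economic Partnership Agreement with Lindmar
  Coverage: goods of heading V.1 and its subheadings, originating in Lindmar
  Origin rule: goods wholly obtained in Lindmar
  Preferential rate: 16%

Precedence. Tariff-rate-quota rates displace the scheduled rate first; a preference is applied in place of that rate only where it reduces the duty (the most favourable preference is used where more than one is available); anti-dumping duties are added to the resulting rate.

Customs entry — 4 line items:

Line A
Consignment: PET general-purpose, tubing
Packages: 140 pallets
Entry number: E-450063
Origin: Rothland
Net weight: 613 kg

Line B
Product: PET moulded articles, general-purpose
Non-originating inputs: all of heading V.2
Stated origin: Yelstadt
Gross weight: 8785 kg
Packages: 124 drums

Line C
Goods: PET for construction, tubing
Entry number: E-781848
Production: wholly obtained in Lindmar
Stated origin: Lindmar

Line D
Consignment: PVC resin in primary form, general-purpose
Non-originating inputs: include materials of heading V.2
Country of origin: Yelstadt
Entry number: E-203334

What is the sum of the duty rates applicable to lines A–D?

94%

Line A: PET → V.1; tubing → V.1.1; general-purpose → V.1.1.1. Scheduled 20%. No special measure applies. → 20%.
Line B: PET → V.1; moulded articles → V.1.3; general-purpose → V.1.3.3. Scheduled 33%. Yelstadt agreement on V.1.4.2: V.1.3.3 not covered. → 33%.
Line C: PET → V.1; tubing → V.1.1; for construction → V.1.1.3. Scheduled 22%. Lindmar agreement on V.1: wholly obtained → 16% available; preferential 16%. → 16%.
Line D: PVC → V.2; resin in primary form → V.2.1; general-purpose → V.2.1.1. Scheduled 25%. Yelstadt agreement on V.1.4.2: V.2.1.1 not covered. → 25%.
Sum: 20% + 33% + 16% + 25% = 94%.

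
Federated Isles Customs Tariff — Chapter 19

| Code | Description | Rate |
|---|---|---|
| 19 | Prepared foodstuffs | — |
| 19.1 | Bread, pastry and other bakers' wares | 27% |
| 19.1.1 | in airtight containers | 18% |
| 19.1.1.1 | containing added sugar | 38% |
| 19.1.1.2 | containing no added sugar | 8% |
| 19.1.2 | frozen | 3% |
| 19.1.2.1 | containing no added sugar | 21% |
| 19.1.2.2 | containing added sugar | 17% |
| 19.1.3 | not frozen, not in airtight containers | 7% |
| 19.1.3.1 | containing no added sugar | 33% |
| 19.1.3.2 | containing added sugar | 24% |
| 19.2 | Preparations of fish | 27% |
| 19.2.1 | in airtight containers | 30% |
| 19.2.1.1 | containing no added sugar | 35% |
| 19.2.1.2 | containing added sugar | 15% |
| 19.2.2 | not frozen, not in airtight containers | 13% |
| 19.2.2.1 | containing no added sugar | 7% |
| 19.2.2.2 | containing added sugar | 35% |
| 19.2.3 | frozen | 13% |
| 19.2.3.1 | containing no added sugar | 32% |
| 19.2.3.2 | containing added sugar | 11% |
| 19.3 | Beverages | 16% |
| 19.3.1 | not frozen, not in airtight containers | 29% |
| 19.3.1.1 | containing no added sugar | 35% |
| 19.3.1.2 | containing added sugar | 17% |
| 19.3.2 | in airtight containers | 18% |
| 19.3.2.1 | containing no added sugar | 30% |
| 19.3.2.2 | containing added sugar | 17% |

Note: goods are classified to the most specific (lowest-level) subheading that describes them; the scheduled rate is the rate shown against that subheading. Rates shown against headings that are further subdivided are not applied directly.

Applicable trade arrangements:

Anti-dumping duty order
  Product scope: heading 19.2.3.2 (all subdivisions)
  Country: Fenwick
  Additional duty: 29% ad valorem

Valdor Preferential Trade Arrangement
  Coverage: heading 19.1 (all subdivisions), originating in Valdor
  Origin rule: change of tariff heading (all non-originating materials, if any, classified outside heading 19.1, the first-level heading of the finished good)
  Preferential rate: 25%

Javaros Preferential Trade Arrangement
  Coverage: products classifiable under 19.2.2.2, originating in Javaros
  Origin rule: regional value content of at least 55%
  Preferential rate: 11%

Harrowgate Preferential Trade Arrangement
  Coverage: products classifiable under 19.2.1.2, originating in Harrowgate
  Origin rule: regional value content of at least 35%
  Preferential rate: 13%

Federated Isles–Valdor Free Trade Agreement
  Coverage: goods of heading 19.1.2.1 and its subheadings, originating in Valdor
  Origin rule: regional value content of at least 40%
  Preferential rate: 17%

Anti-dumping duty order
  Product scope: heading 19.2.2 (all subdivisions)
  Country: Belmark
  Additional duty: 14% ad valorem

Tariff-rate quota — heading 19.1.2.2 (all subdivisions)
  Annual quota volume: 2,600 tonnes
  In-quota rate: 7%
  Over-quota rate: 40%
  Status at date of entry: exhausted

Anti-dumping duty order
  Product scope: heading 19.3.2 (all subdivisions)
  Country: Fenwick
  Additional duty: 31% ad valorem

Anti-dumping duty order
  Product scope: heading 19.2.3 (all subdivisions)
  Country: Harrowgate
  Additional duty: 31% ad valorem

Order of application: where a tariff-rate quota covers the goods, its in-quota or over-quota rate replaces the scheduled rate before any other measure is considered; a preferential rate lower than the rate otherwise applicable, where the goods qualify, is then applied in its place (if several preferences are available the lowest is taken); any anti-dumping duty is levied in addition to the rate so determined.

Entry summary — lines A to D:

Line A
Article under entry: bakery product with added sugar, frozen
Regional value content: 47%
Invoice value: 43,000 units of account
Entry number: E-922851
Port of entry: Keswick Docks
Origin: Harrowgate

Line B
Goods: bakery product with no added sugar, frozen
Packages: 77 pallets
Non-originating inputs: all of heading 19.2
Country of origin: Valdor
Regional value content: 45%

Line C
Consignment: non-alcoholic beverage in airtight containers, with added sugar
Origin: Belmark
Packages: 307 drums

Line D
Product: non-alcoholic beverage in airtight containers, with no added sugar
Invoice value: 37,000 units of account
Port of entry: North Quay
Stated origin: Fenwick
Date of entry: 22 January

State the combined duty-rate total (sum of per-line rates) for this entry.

135%

Line A: bakery product → 19.1; frozen → 19.1.2; with added sugar → 19.1.2.2. Scheduled 17%. quota on 19.1.2.2 exhausted → over-quota 40%; Harrowgate agreement on 19.2.1.2: 19.1.2.2 not covered. → 40%.
Line B: bakery product → 19.1; frozen → 19.1.2; with no added sugar → 19.1.2.1. Scheduled 21%. Valdor agreement on 19.1: CTH met → 25% available; Valdor agreement on 19.1.2.1: RVC ≥ 40% → 17% available; preferential 17%. → 17%.
Line C: non-alcoholic beverage → 19.3; in airtight containers → 19.3.2; with added sugar → 19.3.2.2. Scheduled 17%. No special measure applies. → 17%.
Line D: non-alcoholic beverage → 19.3; in airtight containers → 19.3.2; with no added sugar → 19.3.2.1. Scheduled 30%. anti-dumping (Fenwick, 19.3.2): +31%; total 30% + 31% = 61%. → 61%.
Sum: 40% + 17% + 17% + 61% = 135%.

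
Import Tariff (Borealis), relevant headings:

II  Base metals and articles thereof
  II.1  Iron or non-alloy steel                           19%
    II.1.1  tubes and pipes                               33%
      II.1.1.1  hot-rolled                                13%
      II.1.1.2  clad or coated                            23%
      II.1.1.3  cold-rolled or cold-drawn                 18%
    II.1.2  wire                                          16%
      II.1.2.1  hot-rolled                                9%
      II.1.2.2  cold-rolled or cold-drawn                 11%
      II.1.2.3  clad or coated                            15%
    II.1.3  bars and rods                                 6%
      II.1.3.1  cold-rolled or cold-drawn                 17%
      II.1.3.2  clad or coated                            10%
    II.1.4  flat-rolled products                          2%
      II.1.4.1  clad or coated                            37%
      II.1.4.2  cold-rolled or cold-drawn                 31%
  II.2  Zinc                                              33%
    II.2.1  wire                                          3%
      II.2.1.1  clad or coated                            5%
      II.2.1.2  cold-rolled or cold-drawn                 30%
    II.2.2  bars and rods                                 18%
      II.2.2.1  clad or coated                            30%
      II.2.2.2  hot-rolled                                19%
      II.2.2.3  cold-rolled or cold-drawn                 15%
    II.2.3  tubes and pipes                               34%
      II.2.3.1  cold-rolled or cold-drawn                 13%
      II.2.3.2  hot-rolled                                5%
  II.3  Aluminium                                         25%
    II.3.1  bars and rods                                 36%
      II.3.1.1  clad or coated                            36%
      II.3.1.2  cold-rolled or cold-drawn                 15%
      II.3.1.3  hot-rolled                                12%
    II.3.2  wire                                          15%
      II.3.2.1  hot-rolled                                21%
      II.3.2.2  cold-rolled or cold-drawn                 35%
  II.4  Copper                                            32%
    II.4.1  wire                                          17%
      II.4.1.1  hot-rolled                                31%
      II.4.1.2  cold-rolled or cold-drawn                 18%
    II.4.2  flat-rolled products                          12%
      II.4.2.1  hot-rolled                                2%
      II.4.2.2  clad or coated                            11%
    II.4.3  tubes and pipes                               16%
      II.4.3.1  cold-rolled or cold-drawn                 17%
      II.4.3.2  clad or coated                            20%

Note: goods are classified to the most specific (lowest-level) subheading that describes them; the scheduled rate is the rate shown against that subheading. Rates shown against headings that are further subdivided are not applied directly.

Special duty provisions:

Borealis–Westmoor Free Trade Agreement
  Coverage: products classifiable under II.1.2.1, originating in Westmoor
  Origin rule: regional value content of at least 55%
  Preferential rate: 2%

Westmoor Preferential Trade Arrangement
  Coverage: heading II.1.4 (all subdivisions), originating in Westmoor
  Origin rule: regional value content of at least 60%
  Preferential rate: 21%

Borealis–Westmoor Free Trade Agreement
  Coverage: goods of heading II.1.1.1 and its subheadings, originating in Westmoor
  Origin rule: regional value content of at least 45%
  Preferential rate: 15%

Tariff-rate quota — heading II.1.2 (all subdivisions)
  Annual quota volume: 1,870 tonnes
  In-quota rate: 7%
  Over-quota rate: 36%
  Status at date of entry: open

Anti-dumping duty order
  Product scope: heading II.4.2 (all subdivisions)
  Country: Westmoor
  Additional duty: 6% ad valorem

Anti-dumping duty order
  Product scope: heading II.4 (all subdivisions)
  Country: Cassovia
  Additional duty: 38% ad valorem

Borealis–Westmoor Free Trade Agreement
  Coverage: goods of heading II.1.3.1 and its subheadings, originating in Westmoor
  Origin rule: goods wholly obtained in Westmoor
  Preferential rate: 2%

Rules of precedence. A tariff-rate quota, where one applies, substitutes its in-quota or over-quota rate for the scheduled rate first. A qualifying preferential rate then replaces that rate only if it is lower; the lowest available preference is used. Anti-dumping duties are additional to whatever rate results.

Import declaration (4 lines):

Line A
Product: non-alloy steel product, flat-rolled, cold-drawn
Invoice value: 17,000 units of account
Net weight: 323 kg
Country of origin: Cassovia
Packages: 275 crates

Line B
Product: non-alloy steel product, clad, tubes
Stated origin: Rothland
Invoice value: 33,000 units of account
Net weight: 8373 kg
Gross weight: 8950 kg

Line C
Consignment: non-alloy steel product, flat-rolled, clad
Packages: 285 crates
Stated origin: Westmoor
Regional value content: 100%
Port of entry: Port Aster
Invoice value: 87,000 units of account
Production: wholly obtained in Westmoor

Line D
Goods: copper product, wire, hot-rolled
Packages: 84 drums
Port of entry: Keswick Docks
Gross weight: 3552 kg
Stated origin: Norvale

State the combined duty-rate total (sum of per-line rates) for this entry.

106%

Line A: non-alloy steel → II.1; flat-rolled → II.1.4; cold-drawn → II.1.4.2. Scheduled 31%. No special measure applies. → 31%.
Line B: non-alloy steel → II.1; tubes → II.1.1; clad → II.1.1.2. Scheduled 23%. No special measure applies. → 23%.
Line C: non-alloy steel → II.1; flat-rolled → II.1.4; clad → II.1.4.1. Scheduled 37%. Westmoor agreement on II.1.2.1: II.1.4.1 not covered; Westmoor agreement on II.1.4: RVC ≥ 60% → 21% available; Westmoor agreement on II.1.1.1: II.1.4.1 not covered; Westmoor agreement on II.1.3.1: II.1.4.1 not covered; preferential 21%. → 21%.
Line D: copper → II.4; wire → II.4.1; hot-rolled → II.4.1.1. Scheduled 31%. No special measure applies. → 31%.
Sum: 31% + 23% + 21% + 31% = 106%.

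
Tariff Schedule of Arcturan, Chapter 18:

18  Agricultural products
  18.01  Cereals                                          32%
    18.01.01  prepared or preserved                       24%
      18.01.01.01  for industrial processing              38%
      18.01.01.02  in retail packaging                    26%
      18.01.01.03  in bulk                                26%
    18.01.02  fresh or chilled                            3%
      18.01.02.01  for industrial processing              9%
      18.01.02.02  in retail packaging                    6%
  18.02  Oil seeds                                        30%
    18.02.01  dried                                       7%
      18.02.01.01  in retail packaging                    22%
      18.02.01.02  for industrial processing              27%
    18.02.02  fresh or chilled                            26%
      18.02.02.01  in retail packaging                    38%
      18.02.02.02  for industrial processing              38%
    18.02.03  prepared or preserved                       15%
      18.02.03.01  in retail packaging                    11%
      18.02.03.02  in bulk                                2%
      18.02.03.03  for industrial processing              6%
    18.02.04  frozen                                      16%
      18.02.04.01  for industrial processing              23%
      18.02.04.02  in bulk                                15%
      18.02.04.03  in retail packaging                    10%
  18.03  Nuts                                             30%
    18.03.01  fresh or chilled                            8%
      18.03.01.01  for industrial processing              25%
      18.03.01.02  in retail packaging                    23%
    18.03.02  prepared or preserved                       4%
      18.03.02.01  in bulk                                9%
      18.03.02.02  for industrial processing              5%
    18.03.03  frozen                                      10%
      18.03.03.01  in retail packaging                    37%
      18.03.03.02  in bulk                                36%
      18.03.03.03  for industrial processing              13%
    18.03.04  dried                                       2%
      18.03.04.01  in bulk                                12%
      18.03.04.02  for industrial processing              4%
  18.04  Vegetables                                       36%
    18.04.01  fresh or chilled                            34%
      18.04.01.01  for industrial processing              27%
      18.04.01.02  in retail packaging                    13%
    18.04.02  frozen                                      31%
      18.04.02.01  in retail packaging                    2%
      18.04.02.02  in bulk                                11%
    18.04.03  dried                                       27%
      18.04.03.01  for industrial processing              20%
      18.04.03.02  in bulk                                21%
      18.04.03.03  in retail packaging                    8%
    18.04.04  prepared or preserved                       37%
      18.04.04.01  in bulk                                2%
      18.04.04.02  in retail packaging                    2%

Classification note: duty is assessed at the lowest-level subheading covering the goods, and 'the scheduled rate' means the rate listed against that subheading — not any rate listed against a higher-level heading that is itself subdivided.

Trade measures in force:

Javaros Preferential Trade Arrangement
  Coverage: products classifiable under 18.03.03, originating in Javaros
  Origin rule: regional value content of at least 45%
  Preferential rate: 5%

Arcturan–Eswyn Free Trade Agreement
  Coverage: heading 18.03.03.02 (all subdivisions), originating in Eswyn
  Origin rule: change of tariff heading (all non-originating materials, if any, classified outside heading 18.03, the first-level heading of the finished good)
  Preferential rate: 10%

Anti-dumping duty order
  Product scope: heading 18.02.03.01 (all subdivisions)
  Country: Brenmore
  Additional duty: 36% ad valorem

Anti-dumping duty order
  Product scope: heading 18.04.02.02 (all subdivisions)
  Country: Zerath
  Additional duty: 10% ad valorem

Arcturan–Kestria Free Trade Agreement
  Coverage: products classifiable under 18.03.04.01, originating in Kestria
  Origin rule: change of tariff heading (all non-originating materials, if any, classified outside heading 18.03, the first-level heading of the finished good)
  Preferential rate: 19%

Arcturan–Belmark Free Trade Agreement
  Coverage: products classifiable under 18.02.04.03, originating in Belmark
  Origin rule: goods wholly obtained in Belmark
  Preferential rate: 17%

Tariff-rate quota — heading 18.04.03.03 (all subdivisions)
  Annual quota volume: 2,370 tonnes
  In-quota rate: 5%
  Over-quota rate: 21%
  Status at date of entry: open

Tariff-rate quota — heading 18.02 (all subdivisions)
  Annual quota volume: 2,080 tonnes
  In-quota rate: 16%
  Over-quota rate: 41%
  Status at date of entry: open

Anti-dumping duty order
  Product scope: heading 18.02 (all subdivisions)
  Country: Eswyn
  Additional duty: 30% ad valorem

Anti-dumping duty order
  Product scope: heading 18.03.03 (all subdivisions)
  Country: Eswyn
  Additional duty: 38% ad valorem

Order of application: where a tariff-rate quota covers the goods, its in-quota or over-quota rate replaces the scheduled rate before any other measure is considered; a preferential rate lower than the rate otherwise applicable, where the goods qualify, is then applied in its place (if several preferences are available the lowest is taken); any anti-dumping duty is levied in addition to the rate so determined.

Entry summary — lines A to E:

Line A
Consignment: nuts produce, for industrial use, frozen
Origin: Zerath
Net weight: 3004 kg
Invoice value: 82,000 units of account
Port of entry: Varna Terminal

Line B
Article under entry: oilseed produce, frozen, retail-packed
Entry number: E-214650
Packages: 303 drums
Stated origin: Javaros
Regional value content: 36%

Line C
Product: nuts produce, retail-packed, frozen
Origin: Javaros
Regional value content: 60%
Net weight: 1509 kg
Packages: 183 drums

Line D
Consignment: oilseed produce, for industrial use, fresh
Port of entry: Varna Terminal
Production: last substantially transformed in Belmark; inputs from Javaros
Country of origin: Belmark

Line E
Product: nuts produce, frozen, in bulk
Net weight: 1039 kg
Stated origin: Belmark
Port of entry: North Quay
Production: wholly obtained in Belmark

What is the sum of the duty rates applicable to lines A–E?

Line A: nuts → 18.03; frozen → 18.03.03; for industrial use → 18.03.03.03. Scheduled 13%. No special measure applies. → 13%.
Line B: oilseed → 18.02; frozen → 18.02.04; retail-packed → 18.02.04.03. Scheduled 10%. quota on 18.02 open → in-quota 16%; Javaros agreement on 18.03.03: 18.02.04.03 not covered. → 16%.
Line C: nuts → 18.03; frozen → 18.03.03; retail-packed → 18.03.03.01. Scheduled 37%. Javaros agreement on 18.03.03: RVC ≥ 45% → 5% available; preferential 5%. → 5%.
Line D: oilseed → 18.02; fresh → 18.02.02; for industrial use → 18.02.02.02. Scheduled 38%. quota on 18.02 open → in-quota 16%; Belmark agreement on 18.02.04.03: 18.02.02.02 not covered. → 16%.
Line E: nuts → 18.03; frozen → 18.03.03; in bulk → 18.03.03.02. Scheduled 36%. Belmark agreement on 18.02.04.03: 18.03.03.02 not covered. → 36%.
Sum: 13% + 16% + 5% + 16% + 36% = 86%.

86%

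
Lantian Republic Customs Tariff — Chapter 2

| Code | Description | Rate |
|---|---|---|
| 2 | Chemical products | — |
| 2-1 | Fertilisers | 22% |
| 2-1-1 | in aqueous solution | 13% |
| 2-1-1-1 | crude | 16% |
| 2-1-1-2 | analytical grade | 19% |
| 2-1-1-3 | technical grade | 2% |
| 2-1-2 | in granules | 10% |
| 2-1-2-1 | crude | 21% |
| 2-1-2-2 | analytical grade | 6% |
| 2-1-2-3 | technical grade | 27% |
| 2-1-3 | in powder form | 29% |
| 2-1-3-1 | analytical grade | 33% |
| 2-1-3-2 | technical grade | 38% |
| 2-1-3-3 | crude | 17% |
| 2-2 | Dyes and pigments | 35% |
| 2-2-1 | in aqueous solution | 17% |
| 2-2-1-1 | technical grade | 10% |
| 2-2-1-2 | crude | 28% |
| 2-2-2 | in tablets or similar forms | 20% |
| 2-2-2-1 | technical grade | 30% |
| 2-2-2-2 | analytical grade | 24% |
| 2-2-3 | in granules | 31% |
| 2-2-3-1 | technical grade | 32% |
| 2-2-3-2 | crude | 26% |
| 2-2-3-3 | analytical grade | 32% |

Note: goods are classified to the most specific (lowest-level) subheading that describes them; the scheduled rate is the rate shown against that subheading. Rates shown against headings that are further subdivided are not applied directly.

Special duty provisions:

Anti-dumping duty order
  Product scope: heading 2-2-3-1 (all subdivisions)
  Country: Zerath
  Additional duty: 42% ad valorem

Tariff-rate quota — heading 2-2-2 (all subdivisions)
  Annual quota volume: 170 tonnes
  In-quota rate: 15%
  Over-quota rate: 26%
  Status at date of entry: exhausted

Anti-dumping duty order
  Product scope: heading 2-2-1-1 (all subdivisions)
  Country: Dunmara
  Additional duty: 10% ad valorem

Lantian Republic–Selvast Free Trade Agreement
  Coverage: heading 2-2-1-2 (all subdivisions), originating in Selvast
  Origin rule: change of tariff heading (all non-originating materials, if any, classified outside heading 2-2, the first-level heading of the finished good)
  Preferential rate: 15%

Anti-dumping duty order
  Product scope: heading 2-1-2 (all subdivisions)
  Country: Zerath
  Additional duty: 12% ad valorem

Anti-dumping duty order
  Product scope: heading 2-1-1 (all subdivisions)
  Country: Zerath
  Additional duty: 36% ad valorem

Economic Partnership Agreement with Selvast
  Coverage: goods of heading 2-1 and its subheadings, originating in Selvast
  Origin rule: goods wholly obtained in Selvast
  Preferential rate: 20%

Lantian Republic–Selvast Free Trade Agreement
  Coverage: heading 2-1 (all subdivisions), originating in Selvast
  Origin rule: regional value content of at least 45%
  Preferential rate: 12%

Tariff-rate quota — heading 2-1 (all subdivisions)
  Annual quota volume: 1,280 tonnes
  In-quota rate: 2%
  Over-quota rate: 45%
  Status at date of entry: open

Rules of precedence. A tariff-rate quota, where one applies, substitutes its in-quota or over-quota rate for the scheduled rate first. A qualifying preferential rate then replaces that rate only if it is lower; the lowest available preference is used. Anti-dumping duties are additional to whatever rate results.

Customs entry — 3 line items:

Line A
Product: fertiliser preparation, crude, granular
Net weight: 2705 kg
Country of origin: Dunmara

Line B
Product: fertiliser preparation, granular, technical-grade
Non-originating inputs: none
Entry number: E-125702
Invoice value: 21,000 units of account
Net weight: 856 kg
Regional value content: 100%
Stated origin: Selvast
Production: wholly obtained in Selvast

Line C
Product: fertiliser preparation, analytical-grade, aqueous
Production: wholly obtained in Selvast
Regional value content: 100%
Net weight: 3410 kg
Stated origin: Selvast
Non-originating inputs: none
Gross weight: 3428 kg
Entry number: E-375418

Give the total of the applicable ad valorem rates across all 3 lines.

Line A: fertiliser → 2-1; granular → 2-1-2; crude → 2-1-2-1. Scheduled 21%. quota on 2-1 open → in-quota 2%. → 2%.
Line B: fertiliser → 2-1; granular → 2-1-2; technical-grade → 2-1-2-3. Scheduled 27%. quota on 2-1 open → in-quota 2%; Selvast agreement on 2-2-1-2: 2-1-2-3 not covered; Selvast agreement on 2-1: wholly obtained → 20% available; Selvast agreement on 2-1: RVC ≥ 45% → 12% available; preference 12% not lower than 2% → no reduction. → 2%.
Line C: fertiliser → 2-1; aqueous → 2-1-1; analytical-grade → 2-1-1-2. Scheduled 19%. quota on 2-1 open → in-quota 2%; Selvast agreement on 2-2-1-2: 2-1-1-2 not covered; Selvast agreement on 2-1: wholly obtained → 20% available; Selvast agreement on 2-1: RVC ≥ 45% → 12% available; preference 12% not lower than 2% → no reduction. → 2%.
Sum: 2% + 2% + 2% = 6%.

6%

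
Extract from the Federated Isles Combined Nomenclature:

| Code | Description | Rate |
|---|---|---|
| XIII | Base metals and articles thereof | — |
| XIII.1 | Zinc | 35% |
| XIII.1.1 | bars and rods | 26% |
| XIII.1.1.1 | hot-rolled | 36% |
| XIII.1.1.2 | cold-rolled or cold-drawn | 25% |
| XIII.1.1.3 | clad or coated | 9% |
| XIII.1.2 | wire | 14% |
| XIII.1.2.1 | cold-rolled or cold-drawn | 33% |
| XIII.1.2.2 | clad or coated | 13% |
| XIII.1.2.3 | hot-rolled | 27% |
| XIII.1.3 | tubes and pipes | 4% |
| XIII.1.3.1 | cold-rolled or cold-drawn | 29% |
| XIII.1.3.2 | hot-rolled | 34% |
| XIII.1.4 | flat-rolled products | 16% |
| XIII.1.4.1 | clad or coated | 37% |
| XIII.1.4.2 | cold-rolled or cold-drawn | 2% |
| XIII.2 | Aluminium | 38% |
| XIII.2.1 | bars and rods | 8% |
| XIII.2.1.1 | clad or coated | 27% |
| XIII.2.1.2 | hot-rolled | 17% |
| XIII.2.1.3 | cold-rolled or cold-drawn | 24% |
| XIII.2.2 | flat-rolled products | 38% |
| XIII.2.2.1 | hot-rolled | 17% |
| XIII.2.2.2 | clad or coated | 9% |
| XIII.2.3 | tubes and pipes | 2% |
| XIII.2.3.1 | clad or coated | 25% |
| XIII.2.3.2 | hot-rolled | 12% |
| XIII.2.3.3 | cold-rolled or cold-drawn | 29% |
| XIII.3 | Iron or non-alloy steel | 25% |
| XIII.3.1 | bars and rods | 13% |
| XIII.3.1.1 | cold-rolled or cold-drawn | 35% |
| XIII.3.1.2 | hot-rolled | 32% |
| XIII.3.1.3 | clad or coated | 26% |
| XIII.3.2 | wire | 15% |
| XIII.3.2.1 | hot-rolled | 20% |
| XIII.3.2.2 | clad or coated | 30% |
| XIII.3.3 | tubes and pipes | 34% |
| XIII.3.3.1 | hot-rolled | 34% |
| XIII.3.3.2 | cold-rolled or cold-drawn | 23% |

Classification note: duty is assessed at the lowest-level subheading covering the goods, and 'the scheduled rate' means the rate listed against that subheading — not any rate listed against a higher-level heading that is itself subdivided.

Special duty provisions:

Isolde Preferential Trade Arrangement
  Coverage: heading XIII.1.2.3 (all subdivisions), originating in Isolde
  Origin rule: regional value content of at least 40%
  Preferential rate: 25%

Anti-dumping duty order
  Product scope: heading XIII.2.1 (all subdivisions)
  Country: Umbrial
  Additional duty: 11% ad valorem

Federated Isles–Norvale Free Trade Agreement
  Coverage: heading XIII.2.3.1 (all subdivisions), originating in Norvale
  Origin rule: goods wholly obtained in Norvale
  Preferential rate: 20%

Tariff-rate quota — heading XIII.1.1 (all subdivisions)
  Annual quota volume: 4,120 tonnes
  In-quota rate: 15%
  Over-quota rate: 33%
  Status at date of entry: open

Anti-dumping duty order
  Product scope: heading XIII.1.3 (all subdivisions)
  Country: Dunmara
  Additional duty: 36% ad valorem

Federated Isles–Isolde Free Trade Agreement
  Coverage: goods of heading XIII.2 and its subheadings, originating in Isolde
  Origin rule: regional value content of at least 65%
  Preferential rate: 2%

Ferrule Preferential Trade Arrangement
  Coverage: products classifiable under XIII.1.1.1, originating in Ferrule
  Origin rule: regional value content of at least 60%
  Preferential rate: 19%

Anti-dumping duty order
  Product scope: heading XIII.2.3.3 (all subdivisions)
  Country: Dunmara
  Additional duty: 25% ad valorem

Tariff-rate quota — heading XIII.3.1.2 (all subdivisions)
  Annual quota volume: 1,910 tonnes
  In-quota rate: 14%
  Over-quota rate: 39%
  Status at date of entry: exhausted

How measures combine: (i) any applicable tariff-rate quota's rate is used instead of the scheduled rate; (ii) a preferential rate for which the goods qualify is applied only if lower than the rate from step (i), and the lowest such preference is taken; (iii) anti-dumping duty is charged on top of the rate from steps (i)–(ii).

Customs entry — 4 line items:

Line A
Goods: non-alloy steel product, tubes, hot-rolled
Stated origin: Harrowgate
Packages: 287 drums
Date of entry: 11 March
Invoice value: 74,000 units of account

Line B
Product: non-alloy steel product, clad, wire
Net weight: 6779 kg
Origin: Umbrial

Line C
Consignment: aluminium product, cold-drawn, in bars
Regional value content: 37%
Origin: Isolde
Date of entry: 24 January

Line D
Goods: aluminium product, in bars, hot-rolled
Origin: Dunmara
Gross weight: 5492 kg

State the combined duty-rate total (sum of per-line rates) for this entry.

105%

Line A: non-alloy steel → XIII.3; tubes → XIII.3.3; hot-rolled → XIII.3.3.1. Scheduled 34%. No special measure applies. → 34%.
Line B: non-alloy steel → XIII.3; wire → XIII.3.2; clad → XIII.3.2.2. Scheduled 30%. No special measure applies. → 30%.
Line C: aluminium → XIII.2; in bars → XIII.2.1; cold-drawn → XIII.2.1.3. Scheduled 24%. Isolde agreement on XIII.1.2.3: XIII.2.1.3 not covered; Isolde agreement on XIII.2: RVC < 65%. → 24%.
Line D: aluminium → XIII.2; in bars → XIII.2.1; hot-rolled → XIII.2.1.2. Scheduled 17%. No special measure applies. → 17%.
Sum: 34% + 30% + 24% + 17% = 105%.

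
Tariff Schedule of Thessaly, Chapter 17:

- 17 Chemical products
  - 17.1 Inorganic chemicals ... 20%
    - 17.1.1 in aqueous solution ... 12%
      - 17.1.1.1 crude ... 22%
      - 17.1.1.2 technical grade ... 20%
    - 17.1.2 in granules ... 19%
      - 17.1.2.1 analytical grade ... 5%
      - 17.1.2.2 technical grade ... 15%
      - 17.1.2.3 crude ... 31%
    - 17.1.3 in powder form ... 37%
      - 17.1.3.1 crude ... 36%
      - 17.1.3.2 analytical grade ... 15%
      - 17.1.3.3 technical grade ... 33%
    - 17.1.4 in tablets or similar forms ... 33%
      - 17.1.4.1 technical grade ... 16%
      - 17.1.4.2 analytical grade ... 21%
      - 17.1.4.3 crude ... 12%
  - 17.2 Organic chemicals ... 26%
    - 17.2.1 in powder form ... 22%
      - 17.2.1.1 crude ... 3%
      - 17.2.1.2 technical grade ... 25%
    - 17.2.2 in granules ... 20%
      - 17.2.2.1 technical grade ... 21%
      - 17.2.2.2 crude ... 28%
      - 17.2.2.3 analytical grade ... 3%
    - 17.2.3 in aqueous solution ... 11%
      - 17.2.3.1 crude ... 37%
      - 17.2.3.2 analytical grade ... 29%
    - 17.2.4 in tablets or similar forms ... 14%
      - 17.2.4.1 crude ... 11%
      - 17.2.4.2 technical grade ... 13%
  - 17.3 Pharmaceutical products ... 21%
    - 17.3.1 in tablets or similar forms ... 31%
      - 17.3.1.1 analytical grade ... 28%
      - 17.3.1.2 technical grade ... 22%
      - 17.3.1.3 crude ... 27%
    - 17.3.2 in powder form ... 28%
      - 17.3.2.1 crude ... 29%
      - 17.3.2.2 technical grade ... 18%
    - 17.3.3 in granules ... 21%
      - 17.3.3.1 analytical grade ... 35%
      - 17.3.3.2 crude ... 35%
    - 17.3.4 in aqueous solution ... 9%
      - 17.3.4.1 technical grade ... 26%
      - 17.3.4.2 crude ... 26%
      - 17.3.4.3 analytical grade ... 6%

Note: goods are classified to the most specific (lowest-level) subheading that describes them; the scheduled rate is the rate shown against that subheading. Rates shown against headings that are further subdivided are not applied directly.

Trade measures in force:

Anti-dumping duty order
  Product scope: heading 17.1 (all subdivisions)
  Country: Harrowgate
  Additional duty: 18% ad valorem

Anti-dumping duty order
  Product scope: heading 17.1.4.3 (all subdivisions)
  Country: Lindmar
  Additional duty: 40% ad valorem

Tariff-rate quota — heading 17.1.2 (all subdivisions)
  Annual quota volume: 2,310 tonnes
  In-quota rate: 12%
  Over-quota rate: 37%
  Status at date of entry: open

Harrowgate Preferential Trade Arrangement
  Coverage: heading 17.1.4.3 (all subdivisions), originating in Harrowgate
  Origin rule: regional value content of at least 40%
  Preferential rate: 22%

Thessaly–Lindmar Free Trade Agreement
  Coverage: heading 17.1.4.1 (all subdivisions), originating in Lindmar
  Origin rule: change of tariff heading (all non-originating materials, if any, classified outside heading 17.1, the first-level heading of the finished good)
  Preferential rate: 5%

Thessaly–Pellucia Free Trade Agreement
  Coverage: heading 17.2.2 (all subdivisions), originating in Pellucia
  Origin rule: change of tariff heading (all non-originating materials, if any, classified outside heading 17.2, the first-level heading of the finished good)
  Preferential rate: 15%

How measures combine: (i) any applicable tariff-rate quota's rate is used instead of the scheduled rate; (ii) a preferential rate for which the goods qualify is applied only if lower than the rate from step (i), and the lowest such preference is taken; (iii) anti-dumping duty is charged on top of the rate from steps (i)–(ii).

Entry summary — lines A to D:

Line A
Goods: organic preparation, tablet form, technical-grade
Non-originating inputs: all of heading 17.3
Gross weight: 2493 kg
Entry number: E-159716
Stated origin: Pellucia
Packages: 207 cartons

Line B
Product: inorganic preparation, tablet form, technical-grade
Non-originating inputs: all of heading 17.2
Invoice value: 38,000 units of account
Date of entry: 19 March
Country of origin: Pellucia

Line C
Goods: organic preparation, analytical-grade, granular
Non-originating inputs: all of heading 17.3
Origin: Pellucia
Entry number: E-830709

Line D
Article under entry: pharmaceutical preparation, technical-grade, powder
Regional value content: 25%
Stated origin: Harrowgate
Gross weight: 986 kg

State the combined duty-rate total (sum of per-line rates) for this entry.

Line A: organic → 17.2; tablet form → 17.2.4; technical-grade → 17.2.4.2. Scheduled 13%. Pellucia agreement on 17.2.2: 17.2.4.2 not covered. → 13%.
Line B: inorganic → 17.1; tablet form → 17.1.4; technical-grade → 17.1.4.1. Scheduled 16%. Pellucia agreement on 17.2.2: 17.1.4.1 not covered. → 16%.
Line C: organic → 17.2; granular → 17.2.2; analytical-grade → 17.2.2.3. Scheduled 3%. Pellucia agreement on 17.2.2: CTH met → 15% available; preference 15% not lower than 3% → no reduction. → 3%.
Line D: pharmaceutical → 17.3; powder → 17.3.2; technical-grade → 17.3.2.2. Scheduled 18%. Harrowgate agreement on 17.1.4.3: 17.3.2.2 not covered. → 18%.
Sum: 13% + 16% + 3% + 18% = 50%.

50%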